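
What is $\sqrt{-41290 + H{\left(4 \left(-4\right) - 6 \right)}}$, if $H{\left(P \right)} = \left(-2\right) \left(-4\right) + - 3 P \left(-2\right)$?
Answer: $i \sqrt{41414} \approx 203.5 i$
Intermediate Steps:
$H{\left(P \right)} = 8 + 6 P$
$\sqrt{-41290 + H{\left(4 \left(-4\right) - 6 \right)}} = \sqrt{-41290 + \left(8 + 6 \left(4 \left(-4\right) - 6\right)\right)} = \sqrt{-41290 + \left(8 + 6 \left(-16 - 6\right)\right)} = \sqrt{-41290 + \left(8 + 6 \left(-22\right)\right)} = \sqrt{-41290 + \left(8 - 132\right)} = \sqrt{-41290 - 124} = \sqrt{-41414} = i \sqrt{41414}$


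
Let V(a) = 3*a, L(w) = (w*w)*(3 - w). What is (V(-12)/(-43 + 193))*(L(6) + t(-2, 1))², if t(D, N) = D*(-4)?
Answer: -2400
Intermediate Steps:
L(w) = w²*(3 - w)
t(D, N) = -4*D
(V(-12)/(-43 + 193))*(L(6) + t(-2, 1))² = ((3*(-12))/(-43 + 193))*(6²*(3 - 1*6) - 4*(-2))² = (-36/150)*(36*(3 - 6) + 8)² = ((1/150)*(-36))*(36*(-3) + 8)² = -6*(-108 + 8)²/25 = -6/25*(-100)² = -6/25*10000 = -2400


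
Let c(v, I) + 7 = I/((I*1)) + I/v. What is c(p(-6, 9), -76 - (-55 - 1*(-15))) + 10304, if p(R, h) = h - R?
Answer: 51478/5 ≈ 10296.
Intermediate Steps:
c(v, I) = -6 + I/v (c(v, I) = -7 + (I/((I*1)) + I/v) = -7 + (I/I + I/v) = -7 + (1 + I/v) = -6 + I/v)
c(p(-6, 9), -76 - (-55 - 1*(-15))) + 10304 = (-6 + (-76 - (-55 - 1*(-15)))/(9 - 1*(-6))) + 10304 = (-6 + (-76 - (-55 + 15))/(9 + 6)) + 10304 = (-6 + (-76 - 1*(-40))/15) + 10304 = (-6 + (-76 + 40)*(1/15)) + 10304 = (-6 - 36*1/15) + 10304 = (-6 - 12/5) + 10304 = -42/5 + 10304 = 51478/5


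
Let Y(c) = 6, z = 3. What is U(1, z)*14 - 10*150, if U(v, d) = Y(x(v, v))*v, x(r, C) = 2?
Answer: -1416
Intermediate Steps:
U(v, d) = 6*v
U(1, z)*14 - 10*150 = (6*1)*14 - 10*150 = 6*14 - 1500 = 84 - 1500 = -1416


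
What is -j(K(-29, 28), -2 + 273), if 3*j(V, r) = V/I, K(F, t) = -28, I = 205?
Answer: 28/615 ≈ 0.045528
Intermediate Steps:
j(V, r) = V/615 (j(V, r) = (V/205)/3 = V/615)
-j(K(-29, 28), -2 + 273) = -(-28)/615 = -1*(-28/615) = 28/615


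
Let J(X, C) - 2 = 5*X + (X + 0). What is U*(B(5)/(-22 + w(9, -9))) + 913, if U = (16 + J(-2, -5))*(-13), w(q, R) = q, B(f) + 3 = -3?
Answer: 877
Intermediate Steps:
B(f) = -6 (B(f) = -3 - 3 = -6)
J(X, C) = 2 + 6*X (J(X, C) = 2 + (5*X + (X + 0)) = 2 + (5*X + X) = 2 + 6*X)
U = -78 (U = (16 + (2 + 6*(-2)))*(-13) = (16 + (2 - 12))*(-13) = (16 - 10)*(-13) = 6*(-13) = -78)
U*(B(5)/(-22 + w(9, -9))) + 913 = -(-468)/(-22 + 9) + 913 = -(-468)/(-13) + 913 = -(-468)*(-1)/13 + 913 = -78*6/13 + 913 = -36 + 913 = 877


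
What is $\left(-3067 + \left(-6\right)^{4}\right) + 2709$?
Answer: $938$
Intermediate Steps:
$\left(-3067 + \left(-6\right)^{4}\right) + 2709 = \left(-3067 + 1296\right) + 2709 = -1771 + 2709 = 938$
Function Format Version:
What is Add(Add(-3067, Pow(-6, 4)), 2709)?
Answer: 938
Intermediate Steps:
Add(Add(-3067, Pow(-6, 4)), 2709) = Add(Add(-3067, 1296), 2709) = Add(-1771, 2709) = 938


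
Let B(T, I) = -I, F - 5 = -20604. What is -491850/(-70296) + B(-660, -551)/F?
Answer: 1682147509/241337884 ≈ 6.9701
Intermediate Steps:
F = -20599 (F = 5 - 20604 = -20599)
-491850/(-70296) + B(-660, -551)/F = -491850/(-70296) - 1*(-551)/(-20599) = -491850*(-1/70296) + 551*(-1/20599) = 81975/11716 - 551/20599 = 1682147509/241337884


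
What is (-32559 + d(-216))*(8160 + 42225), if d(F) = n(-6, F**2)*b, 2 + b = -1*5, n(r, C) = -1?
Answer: -1640132520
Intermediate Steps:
b = -7 (b = -2 - 1*5 = -2 - 5 = -7)
d(F) = 7 (d(F) = -1*(-7) = 7)
(-32559 + d(-216))*(8160 + 42225) = (-32559 + 7)*(8160 + 42225) = -32552*50385 = -1640132520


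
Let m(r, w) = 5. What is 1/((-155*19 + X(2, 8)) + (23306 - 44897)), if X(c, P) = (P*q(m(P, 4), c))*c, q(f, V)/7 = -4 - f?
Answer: -1/25544 ≈ -3.9148e-5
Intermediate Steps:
q(f, V) = -28 - 7*f (q(f, V) = 7*(-4 - f) = -28 - 7*f)
X(c, P) = -63*P*c (X(c, P) = (P*(-28 - 7*5))*c = (P*(-28 - 35))*c = (P*(-63))*c = (-63*P)*c = -63*P*c)
1/((-155*19 + X(2, 8)) + (23306 - 44897)) = 1/((-155*19 - 63*8*2) + (23306 - 44897)) = 1/((-2945 - 1008) - 21591) = 1/(-3953 - 21591) = 1/(-25544) = -1/25544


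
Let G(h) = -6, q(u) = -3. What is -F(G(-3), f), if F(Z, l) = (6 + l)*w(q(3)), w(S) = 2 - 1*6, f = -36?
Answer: -120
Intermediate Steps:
w(S) = -4 (w(S) = 2 - 6 = -4)
F(Z, l) = -24 - 4*l (F(Z, l) = (6 + l)*(-4) = -24 - 4*l)
-F(G(-3), f) = -(-24 - 4*(-36)) = -(-24 + 144) = -1*120 = -120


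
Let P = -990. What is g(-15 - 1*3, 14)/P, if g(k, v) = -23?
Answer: 23/990 ≈ 0.023232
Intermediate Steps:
g(-15 - 1*3, 14)/P = -23/(-990) = -23*(-1/990) = 23/990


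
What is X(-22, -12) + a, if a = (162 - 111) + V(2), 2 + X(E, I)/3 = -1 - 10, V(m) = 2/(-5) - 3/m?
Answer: 101/10 ≈ 10.100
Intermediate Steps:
V(m) = -2/5 - 3/m (V(m) = 2*(-1/5) - 3/m = -2/5 - 3/m)
X(E, I) = -39 (X(E, I) = -6 + 3*(-1 - 10) = -6 + 3*(-11) = -6 - 33 = -39)
a = 491/10 (a = (162 - 111) + (-2/5 - 3/2) = 51 + (-2/5 - 3*1/2) = 51 + (-2/5 - 3/2) = 51 - 19/10 = 491/10 ≈ 49.100)
X(-22, -12) + a = -39 + 491/10 = 101/10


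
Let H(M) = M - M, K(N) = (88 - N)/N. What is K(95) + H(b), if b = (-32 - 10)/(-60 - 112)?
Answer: -7/95 ≈ -0.073684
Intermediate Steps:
b = 21/86 (b = -42/(-172) = -42*(-1/172) = 21/86 ≈ 0.24419)
K(N) = (88 - N)/N
H(M) = 0
K(95) + H(b) = (88 - 1*95)/95 + 0 = (88 - 95)/95 + 0 = (1/95)*(-7) + 0 = -7/95 + 0 = -7/95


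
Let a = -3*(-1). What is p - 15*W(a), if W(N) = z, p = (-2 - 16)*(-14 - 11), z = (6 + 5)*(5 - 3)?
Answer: 120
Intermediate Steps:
a = 3
z = 22 (z = 11*2 = 22)
p = 450 (p = -18*(-25) = 450)
W(N) = 22
p - 15*W(a) = 450 - 15*22 = 450 - 330 = 120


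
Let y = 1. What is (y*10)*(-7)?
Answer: -70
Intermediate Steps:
(y*10)*(-7) = (1*10)*(-7) = 10*(-7) = -70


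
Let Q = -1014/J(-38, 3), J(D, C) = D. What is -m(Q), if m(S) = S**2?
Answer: -257049/361 ≈ -712.05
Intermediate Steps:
Q = 507/19 (Q = -1014/(-38) = -1014*(-1/38) = 507/19 ≈ 26.684)
-m(Q) = -(507/19)**2 = -1*257049/361 = -257049/361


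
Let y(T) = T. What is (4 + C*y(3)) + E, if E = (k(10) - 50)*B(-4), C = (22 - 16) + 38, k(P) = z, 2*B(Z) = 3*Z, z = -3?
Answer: 454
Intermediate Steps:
B(Z) = 3*Z/2 (B(Z) = (3*Z)/2 = 3*Z/2)
k(P) = -3
C = 44 (C = 6 + 38 = 44)
E = 318 (E = (-3 - 50)*((3/2)*(-4)) = -53*(-6) = 318)
(4 + C*y(3)) + E = (4 + 44*3) + 318 = (4 + 132) + 318 = 136 + 318 = 454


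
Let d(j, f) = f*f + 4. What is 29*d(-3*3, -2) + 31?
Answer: 263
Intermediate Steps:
d(j, f) = 4 + f² (d(j, f) = f² + 4 = 4 + f²)
29*d(-3*3, -2) + 31 = 29*(4 + (-2)²) + 31 = 29*(4 + 4) + 31 = 29*8 + 31 = 232 + 31 = 263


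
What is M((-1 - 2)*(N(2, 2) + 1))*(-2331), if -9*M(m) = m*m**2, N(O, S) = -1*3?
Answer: 55944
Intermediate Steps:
N(O, S) = -3
M(m) = -m**3/9 (M(m) = -m*m**2/9 = -m**3/9)
M((-1 - 2)*(N(2, 2) + 1))*(-2331) = -(-1 - 2)**3*(-3 + 1)**3/9*(-2331) = -(-3*(-2))**3/9*(-2331) = -1/9*6**3*(-2331) = -1/9*216*(-2331) = -24*(-2331) = 55944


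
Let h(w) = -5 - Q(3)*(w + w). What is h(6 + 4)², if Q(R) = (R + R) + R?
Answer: 34225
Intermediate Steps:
Q(R) = 3*R (Q(R) = 2*R + R = 3*R)
h(w) = -5 - 18*w (h(w) = -5 - 3*3*(w + w) = -5 - 9*2*w = -5 - 18*w)
h(6 + 4)² = (-5 - 18*(6 + 4))² = (-5 - 18*10)² = (-5 - 180)² = (-185)² = 34225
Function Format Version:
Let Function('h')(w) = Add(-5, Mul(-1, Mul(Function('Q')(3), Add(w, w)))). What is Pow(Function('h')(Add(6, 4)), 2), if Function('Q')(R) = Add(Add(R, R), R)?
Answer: 34225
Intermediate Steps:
Function('Q')(R) = Mul(3, R) (Function('Q')(R) = Add(Mul(2, R), R) = Mul(3, R))
Function('h')(w) = Add(-5, Mul(-18, w)) (Function('h')(w) = Add(-5, Mul(-1, Mul(Mul(3, 3), Add(w, w)))) = Add(-5, Mul(-1, Mul(9, Mul(2, w)))) = Add(-5, Mul(-1, Mul(18, w))) = Add(-5, Mul(-18, w)))
Pow(Function('h')(Add(6, 4)), 2) = Pow(Add(-5, Mul(-18, Add(6, 4))), 2) = Pow(Add(-5, Mul(-18, 10)), 2) = Pow(Add(-5, -180), 2) = Pow(-185, 2) = 34225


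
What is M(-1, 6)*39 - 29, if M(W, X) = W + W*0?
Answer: -68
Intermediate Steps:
M(W, X) = W (M(W, X) = W + 0 = W)
M(-1, 6)*39 - 29 = -1*39 - 29 = -39 - 29 = -68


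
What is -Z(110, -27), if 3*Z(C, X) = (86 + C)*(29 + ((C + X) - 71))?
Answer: -8036/3 ≈ -2678.7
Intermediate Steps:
Z(C, X) = (86 + C)*(-42 + C + X)/3 (Z(C, X) = ((86 + C)*(29 + ((C + X) - 71)))/3 = ((86 + C)*(29 + (-71 + C + X)))/3 = ((86 + C)*(-42 + C + X))/3 = (86 + C)*(-42 + C + X)/3)
-Z(110, -27) = -(-1204 + (1/3)*110**2 + (44/3)*110 + (86/3)*(-27) + (1/3)*110*(-27)) = -(-1204 + (1/3)*12100 + 4840/3 - 774 - 990) = -(-1204 + 12100/3 + 4840/3 - 774 - 990) = -1*8036/3 = -8036/3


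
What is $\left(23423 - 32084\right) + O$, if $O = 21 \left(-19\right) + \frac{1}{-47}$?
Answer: $- \frac{425821}{47} \approx -9060.0$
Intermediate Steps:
$O = - \frac{18754}{47}$ ($O = -399 - \frac{1}{47} = - \frac{18754}{47} \approx -399.02$)
$\left(23423 - 32084\right) + O = \left(23423 - 32084\right) - \frac{18754}{47} = -8661 - \frac{18754}{47} = - \frac{425821}{47}$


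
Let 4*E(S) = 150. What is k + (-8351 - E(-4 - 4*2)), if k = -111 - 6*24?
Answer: -17287/2 ≈ -8643.5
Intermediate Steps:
E(S) = 75/2 (E(S) = (¼)*150 = 75/2)
k = -255 (k = -111 - 144 = -255)
k + (-8351 - E(-4 - 4*2)) = -255 + (-8351 - 1*75/2) = -255 + (-8351 - 75/2) = -255 - 16777/2 = -17287/2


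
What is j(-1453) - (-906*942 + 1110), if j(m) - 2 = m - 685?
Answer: 850206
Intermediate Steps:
j(m) = -683 + m (j(m) = 2 + (m - 685) = 2 + (-685 + m) = -683 + m)
j(-1453) - (-906*942 + 1110) = (-683 - 1453) - (-906*942 + 1110) = -2136 - (-853452 + 1110) = -2136 - 1*(-852342) = -2136 + 852342 = 850206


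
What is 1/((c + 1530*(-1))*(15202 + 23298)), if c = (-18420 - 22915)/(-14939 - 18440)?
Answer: -33379/1964598597500 ≈ -1.6990e-8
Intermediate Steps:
c = 41335/33379 (c = -41335/(-33379) = -41335*(-1/33379) = 41335/33379 ≈ 1.2384)
1/((c + 1530*(-1))*(15202 + 23298)) = 1/((41335/33379 + 1530*(-1))*(15202 + 23298)) = 1/((41335/33379 - 1530)*38500) = 1/(-51028535/33379*38500) = 1/(-1964598597500/33379) = -33379/1964598597500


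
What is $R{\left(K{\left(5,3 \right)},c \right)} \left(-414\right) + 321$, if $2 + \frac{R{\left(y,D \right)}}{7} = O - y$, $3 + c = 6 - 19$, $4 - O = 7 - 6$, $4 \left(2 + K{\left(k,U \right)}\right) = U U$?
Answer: $- \frac{3705}{2} \approx -1852.5$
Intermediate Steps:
$K{\left(k,U \right)} = -2 + \frac{U^{2}}{4}$ ($K{\left(k,U \right)} = -2 + \frac{U U}{4} = -2 + \frac{U^{2}}{4}$)
$O = 3$ ($O = 4 - \left(7 - 6\right) = 4 - 1 = 3$)
$c = -16$ ($c = -3 + \left(6 - 19\right) = -3 - 13 = -16$)
$R{\left(y,D \right)} = 7 - 7 y$ ($R{\left(y,D \right)} = -14 + 7 \left(3 - y\right) = -14 - \left(-21 + 7 y\right) = 7 - 7 y$)
$R{\left(K{\left(5,3 \right)},c \right)} \left(-414\right) + 321 = \left(7 - 7 \left(-2 + \frac{3^{2}}{4}\right)\right) \left(-414\right) + 321 = \left(7 - 7 \left(-2 + \frac{1}{4} \cdot 9\right)\right) \left(-414\right) + 321 = \left(7 - 7 \left(-2 + \frac{9}{4}\right)\right) \left(-414\right) + 321 = \left(7 - \frac{7}{4}\right) \left(-414\right) + 321 = \frac{21}{4} \left(-414\right) + 321 = - \frac{4347}{2} + 321 = - \frac{3705}{2}$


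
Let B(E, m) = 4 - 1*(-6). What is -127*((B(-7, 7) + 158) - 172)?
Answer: 508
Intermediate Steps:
B(E, m) = 10 (B(E, m) = 4 + 6 = 10)
-127*((B(-7, 7) + 158) - 172) = -127*((10 + 158) - 172) = -127*(168 - 172) = -127*(-4) = 508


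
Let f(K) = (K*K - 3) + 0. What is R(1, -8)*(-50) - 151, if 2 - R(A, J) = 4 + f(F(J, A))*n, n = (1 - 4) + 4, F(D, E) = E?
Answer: -151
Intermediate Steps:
n = 1 (n = -3 + 4 = 1)
f(K) = -3 + K² (f(K) = (K² - 3) + 0 = (-3 + K²) + 0 = -3 + K²)
R(A, J) = 1 - A² (R(A, J) = 2 - (4 + (-3 + A²)*1) = 2 - (4 + (-3 + A²)) = 2 - (1 + A²) = 2 + (-1 - A²) = 1 - A²)
R(1, -8)*(-50) - 151 = (1 - 1*1²)*(-50) - 151 = (1 - 1*1)*(-50) - 151 = (1 - 1)*(-50) - 151 = 0*(-50) - 151 = 0 - 151 = -151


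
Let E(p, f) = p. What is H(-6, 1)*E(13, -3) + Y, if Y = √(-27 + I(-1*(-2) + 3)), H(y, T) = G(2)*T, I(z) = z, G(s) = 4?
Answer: 52 + I*√22 ≈ 52.0 + 4.6904*I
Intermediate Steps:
H(y, T) = 4*T
Y = I*√22 (Y = √(-27 + (-1*(-2) + 3)) = √(-27 + (2 + 3)) = √(-27 + 5) = √(-22) = I*√22 ≈ 4.6904*I)
H(-6, 1)*E(13, -3) + Y = (4*1)*13 + I*√22 = 4*13 + I*√22 = 52 + I*√22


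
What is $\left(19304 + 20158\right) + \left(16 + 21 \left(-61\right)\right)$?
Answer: $38197$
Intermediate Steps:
$\left(19304 + 20158\right) + \left(16 + 21 \left(-61\right)\right) = 39462 + \left(16 - 1281\right) = 39462 - 1265 = 38197$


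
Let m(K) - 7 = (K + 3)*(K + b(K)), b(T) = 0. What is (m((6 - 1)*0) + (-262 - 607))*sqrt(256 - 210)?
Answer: -862*sqrt(46) ≈ -5846.4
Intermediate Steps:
m(K) = 7 + K*(3 + K) (m(K) = 7 + (K + 3)*(K + 0) = 7 + (3 + K)*K = 7 + K*(3 + K))
(m((6 - 1)*0) + (-262 - 607))*sqrt(256 - 210) = ((7 + ((6 - 1)*0)**2 + 3*((6 - 1)*0)) + (-262 - 607))*sqrt(256 - 210) = ((7 + (5*0)**2 + 3*(5*0)) - 869)*sqrt(46) = ((7 + 0**2 + 3*0) - 869)*sqrt(46) = ((7 + 0 + 0) - 869)*sqrt(46) = (7 - 869)*sqrt(46) = -862*sqrt(46)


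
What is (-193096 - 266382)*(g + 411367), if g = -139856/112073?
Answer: -21183311447265930/112073 ≈ -1.8901e+11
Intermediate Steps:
g = -139856/112073 (g = -139856*1/112073 = -139856/112073 ≈ -1.2479)
(-193096 - 266382)*(g + 411367) = (-193096 - 266382)*(-139856/112073 + 411367) = -459478*46102993935/112073 = -21183311447265930/112073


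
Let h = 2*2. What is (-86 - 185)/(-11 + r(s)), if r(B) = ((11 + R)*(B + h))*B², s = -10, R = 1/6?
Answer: 271/6711 ≈ 0.040381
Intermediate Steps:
R = ⅙ ≈ 0.16667
h = 4
r(B) = B²*(134/3 + 67*B/6) (r(B) = ((11 + ⅙)*(B + 4))*B² = (67*(4 + B)/6)*B² = (134/3 + 67*B/6)*B² = B²*(134/3 + 67*B/6))
(-86 - 185)/(-11 + r(s)) = (-86 - 185)/(-11 + (67/6)*(-10)²*(4 - 10)) = -271/(-11 + (67/6)*100*(-6)) = -271/(-11 - 6700) = -271/(-6711) = -271*(-1/6711) = 271/6711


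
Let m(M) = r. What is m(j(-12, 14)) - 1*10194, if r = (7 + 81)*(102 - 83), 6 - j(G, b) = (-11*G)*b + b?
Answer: -8522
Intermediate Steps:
j(G, b) = 6 - b + 11*G*b (j(G, b) = 6 - ((-11*G)*b + b) = 6 - (-11*G*b + b) = 6 - (b - 11*G*b) = 6 + (-b + 11*G*b) = 6 - b + 11*G*b)
r = 1672 (r = 88*19 = 1672)
m(M) = 1672
m(j(-12, 14)) - 1*10194 = 1672 - 1*10194 = 1672 - 10194 = -8522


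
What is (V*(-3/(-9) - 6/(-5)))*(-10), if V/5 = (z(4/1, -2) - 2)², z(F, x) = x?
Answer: -3680/3 ≈ -1226.7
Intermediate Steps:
V = 80 (V = 5*(-2 - 2)² = 5*(-4)² = 5*16 = 80)
(V*(-3/(-9) - 6/(-5)))*(-10) = (80*(-3/(-9) - 6/(-5)))*(-10) = (80*(-3*(-⅑) - 6*(-⅕)))*(-10) = (80*(⅓ + 6/5))*(-10) = (80*(23/15))*(-10) = (368/3)*(-10) = -3680/3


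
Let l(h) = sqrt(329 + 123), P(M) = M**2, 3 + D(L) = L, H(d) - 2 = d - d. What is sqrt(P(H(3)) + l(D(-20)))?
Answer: sqrt(4 + 2*sqrt(113)) ≈ 5.0260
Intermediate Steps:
H(d) = 2 (H(d) = 2 + (d - d) = 2 + 0 = 2)
D(L) = -3 + L
l(h) = 2*sqrt(113) (l(h) = sqrt(452) = 2*sqrt(113))
sqrt(P(H(3)) + l(D(-20))) = sqrt(2**2 + 2*sqrt(113)) = sqrt(4 + 2*sqrt(113))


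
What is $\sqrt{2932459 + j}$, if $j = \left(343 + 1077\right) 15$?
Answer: $\sqrt{2953759} \approx 1718.7$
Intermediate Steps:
$j = 21300$ ($j = 1420 \cdot 15 = 21300$)
$\sqrt{2932459 + j} = \sqrt{2932459 + 21300} = \sqrt{2953759}$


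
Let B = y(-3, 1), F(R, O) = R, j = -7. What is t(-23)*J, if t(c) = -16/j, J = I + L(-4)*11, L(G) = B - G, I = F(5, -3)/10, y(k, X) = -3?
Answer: 184/7 ≈ 26.286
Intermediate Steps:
B = -3
I = ½ (I = 5/10 = 5*(⅒) = ½ ≈ 0.50000)
L(G) = -3 - G
J = 23/2 (J = ½ + (-3 - 1*(-4))*11 = ½ + (-3 + 4)*11 = ½ + 1*11 = ½ + 11 = 23/2 ≈ 11.500)
t(c) = 16/7 (t(c) = -16/(-7) = -16*(-⅐) = 16/7)
t(-23)*J = (16/7)*(23/2) = 184/7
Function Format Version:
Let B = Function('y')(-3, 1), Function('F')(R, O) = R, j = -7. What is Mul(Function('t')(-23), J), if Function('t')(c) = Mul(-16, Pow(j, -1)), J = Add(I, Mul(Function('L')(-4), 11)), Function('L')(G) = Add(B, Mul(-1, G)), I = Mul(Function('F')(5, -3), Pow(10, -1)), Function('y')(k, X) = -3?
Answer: Rational(184, 7) ≈ 26.286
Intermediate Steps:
B = -3
I = Rational(1, 2) (I = Mul(5, Pow(10, -1)) = Mul(5, Rational(1, 10)) = Rational(1, 2) ≈ 0.50000)
Function('L')(G) = Add(-3, Mul(-1, G))
J = Rational(23, 2) (J = Add(Rational(1, 2), Mul(Add(-3, Mul(-1, -4)), 11)) = Add(Rational(1, 2), Mul(Add(-3, 4), 11)) = Add(Rational(1, 2), Mul(1, 11)) = Add(Rational(1, 2), 11) = Rational(23, 2) ≈ 11.500)
Function('t')(c) = Rational(16, 7) (Function('t')(c) = Mul(-16, Pow(-7, -1)) = Mul(-16, Rational(-1, 7)) = Rational(16, 7))
Mul(Function('t')(-23), J) = Mul(Rational(16, 7), Rational(23, 2)) = Rational(184, 7)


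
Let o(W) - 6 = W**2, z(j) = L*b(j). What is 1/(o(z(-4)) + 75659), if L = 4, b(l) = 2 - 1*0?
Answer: 1/75729 ≈ 1.3205e-5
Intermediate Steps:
b(l) = 2 (b(l) = 2 + 0 = 2)
z(j) = 8 (z(j) = 4*2 = 8)
o(W) = 6 + W**2
1/(o(z(-4)) + 75659) = 1/((6 + 8**2) + 75659) = 1/((6 + 64) + 75659) = 1/(70 + 75659) = 1/75729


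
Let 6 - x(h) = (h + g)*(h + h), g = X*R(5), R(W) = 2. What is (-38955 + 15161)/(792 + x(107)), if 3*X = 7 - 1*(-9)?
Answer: 35691/36574 ≈ 0.97586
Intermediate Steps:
X = 16/3 (X = (7 - 1*(-9))/3 = (7 + 9)/3 = (1/3)*16 = 16/3 ≈ 5.3333)
g = 32/3 (g = (16/3)*2 = 32/3 ≈ 10.667)
x(h) = 6 - 2*h*(32/3 + h) (x(h) = 6 - (h + 32/3)*(h + h) = 6 - (32/3 + h)*2*h = 6 - 2*h*(32/3 + h))
(-38955 + 15161)/(792 + x(107)) = (-38955 + 15161)/(792 + (6 - 2*107**2 - 64/3*107)) = -23794/(792 + (6 - 2*11449 - 6848/3)) = -23794/(792 + (6 - 22898 - 6848/3)) = -23794/(792 - 75524/3) = -23794/(-73148/3) = -23794*(-3/73148) = 35691/36574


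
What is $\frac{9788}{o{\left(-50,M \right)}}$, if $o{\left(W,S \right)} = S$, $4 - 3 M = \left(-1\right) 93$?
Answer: $\frac{29364}{97} \approx 302.72$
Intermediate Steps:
$M = \frac{97}{3}$ ($M = \frac{4}{3} - \frac{\left(-1\right) 93}{3} = \frac{4}{3} - -31 = \frac{4}{3} + 31 = \frac{97}{3} \approx 32.333$)
$\frac{9788}{o{\left(-50,M \right)}} = \frac{9788}{\frac{97}{3}} = 9788 \cdot \frac{3}{97} = \frac{29364}{97}$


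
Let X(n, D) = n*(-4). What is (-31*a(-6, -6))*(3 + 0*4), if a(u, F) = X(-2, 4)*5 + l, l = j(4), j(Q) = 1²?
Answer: -3813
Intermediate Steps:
j(Q) = 1
X(n, D) = -4*n
l = 1
a(u, F) = 41 (a(u, F) = -4*(-2)*5 + 1 = 8*5 + 1 = 40 + 1 = 41)
(-31*a(-6, -6))*(3 + 0*4) = (-31*41)*(3 + 0*4) = -1271*(3 + 0) = -1271*3 = -3813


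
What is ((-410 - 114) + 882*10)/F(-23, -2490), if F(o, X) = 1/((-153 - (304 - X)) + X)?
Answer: -45105352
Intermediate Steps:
F(o, X) = 1/(-457 + 2*X) (F(o, X) = 1/((-153 + (-304 + X)) + X) = 1/((-457 + X) + X) = 1/(-457 + 2*X))
((-410 - 114) + 882*10)/F(-23, -2490) = ((-410 - 114) + 882*10)/(1/(-457 + 2*(-2490))) = (-524 + 8820)/(1/(-457 - 4980)) = 8296/(1/(-5437)) = 8296/(-1/5437) = 8296*(-5437) = -45105352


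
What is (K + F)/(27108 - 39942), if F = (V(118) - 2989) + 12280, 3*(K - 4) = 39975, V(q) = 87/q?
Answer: -296583/168268 ≈ -1.7626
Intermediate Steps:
K = 13329 (K = 4 + (⅓)*39975 = 4 + 13325 = 13329)
F = 1096425/118 (F = (87/118 - 2989) + 12280 = -352615/118 + 12280 = 1096425/118 ≈ 9291.7)
(K + F)/(27108 - 39942) = (13329 + 1096425/118)/(27108 - 39942) = (2669247/118)/(-12834) = (2669247/118)*(-1/12834) = -296583/168268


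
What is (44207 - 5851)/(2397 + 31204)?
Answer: 38356/33601 ≈ 1.1415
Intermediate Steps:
(44207 - 5851)/(2397 + 31204) = 38356/33601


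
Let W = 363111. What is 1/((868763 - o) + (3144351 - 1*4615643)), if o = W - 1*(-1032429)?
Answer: -1/1998069 ≈ -5.0048e-7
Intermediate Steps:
o = 1395540 (o = 363111 - 1*(-1032429) = 363111 + 1032429 = 1395540)
1/((868763 - o) + (3144351 - 1*4615643)) = 1/((868763 - 1*1395540) + (3144351 - 1*4615643)) = 1/((868763 - 1395540) + (3144351 - 4615643)) = 1/(-526777 - 1471292) = 1/(-1998069) = -1/1998069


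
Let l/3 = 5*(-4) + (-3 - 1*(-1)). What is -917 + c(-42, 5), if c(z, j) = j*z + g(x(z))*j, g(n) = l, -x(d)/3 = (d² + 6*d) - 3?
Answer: -1457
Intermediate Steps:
x(d) = 9 - 18*d - 3*d² (x(d) = -3*((d² + 6*d) - 3) = -3*(-3 + d² + 6*d) = 9 - 18*d - 3*d²)
l = -66 (l = 3*(5*(-4) + (-3 - 1*(-1))) = 3*(-20 + (-3 + 1)) = 3*(-20 - 2) = 3*(-22) = -66)
g(n) = -66
c(z, j) = -66*j + j*z (c(z, j) = j*z - 66*j = -66*j + j*z)
-917 + c(-42, 5) = -917 + 5*(-66 - 42) = -917 + 5*(-108) = -917 - 540 = -1457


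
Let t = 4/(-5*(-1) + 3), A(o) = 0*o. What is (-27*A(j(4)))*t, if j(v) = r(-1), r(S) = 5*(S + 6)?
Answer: 0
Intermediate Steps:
r(S) = 30 + 5*S (r(S) = 5*(6 + S) = 30 + 5*S)
j(v) = 25 (j(v) = 30 + 5*(-1) = 30 - 5 = 25)
A(o) = 0
t = ½ (t = 4/(5 + 3) = 4/8 = 4*(⅛) = ½ ≈ 0.50000)
(-27*A(j(4)))*t = -27*0*(½) = 0*(½) = 0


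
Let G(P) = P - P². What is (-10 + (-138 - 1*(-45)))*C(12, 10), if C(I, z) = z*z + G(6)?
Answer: -7210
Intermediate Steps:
C(I, z) = -30 + z² (C(I, z) = z*z + 6*(1 - 1*6) = z² + 6*(1 - 6) = z² + 6*(-5) = z² - 30 = -30 + z²)
(-10 + (-138 - 1*(-45)))*C(12, 10) = (-10 + (-138 - 1*(-45)))*(-30 + 10²) = (-10 + (-138 + 45))*(-30 + 100) = (-10 - 93)*70 = -103*70 = -7210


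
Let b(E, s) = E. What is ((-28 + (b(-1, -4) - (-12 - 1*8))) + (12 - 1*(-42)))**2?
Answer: 2025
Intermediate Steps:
((-28 + (b(-1, -4) - (-12 - 1*8))) + (12 - 1*(-42)))**2 = ((-28 + (-1 - (-12 - 1*8))) + (12 - 1*(-42)))**2 = ((-28 + (-1 - (-12 - 8))) + (12 + 42))**2 = ((-28 + (-1 - 1*(-20))) + 54)**2 = ((-28 + (-1 + 20)) + 54)**2 = ((-28 + 19) + 54)**2 = (-9 + 54)**2 = 45**2 = 2025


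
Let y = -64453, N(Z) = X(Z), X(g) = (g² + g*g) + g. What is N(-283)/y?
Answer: -159895/64453 ≈ -2.4808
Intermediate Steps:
X(g) = g + 2*g² (X(g) = (g² + g²) + g = 2*g² + g = g + 2*g²)
N(Z) = Z*(1 + 2*Z)
N(-283)/y = -283*(1 + 2*(-283))/(-64453) = -283*(1 - 566)*(-1/64453) = -283*(-565)*(-1/64453) = 159895*(-1/64453) = -159895/64453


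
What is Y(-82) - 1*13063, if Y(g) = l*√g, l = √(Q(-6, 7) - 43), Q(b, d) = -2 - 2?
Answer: -13063 - √3854 ≈ -13125.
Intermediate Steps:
Q(b, d) = -4
l = I*√47 (l = √(-4 - 43) = √(-47) = I*√47 ≈ 6.8557*I)
Y(g) = I*√47*√g (Y(g) = (I*√47)*√g = I*√47*√g)
Y(-82) - 1*13063 = I*√47*√(-82) - 1*13063 = I*√47*(I*√82) - 13063 = -√3854 - 13063 = -13063 - √3854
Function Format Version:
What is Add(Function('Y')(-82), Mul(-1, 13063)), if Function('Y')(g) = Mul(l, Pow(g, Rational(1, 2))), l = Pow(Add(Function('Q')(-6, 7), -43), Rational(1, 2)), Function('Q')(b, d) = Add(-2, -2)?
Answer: Add(-13063, Mul(-1, Pow(3854, Rational(1, 2)))) ≈ -13125.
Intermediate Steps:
Function('Q')(b, d) = -4
l = Mul(I, Pow(47, Rational(1, 2))) (l = Pow(Add(-4, -43), Rational(1, 2)) = Pow(-47, Rational(1, 2)) = Mul(I, Pow(47, Rational(1, 2))) ≈ Mul(6.8557, I))
Function('Y')(g) = Mul(I, Pow(47, Rational(1, 2)), Pow(g, Rational(1, 2))) (Function('Y')(g) = Mul(Mul(I, Pow(47, Rational(1, 2))), Pow(g, Rational(1, 2))) = Mul(I, Pow(47, Rational(1, 2)), Pow(g, Rational(1, 2))))
Add(Function('Y')(-82), Mul(-1, 13063)) = Add(Mul(I, Pow(47, Rational(1, 2)), Pow(-82, Rational(1, 2))), Mul(-1, 13063)) = Add(Mul(I, Pow(47, Rational(1, 2)), Mul(I, Pow(82, Rational(1, 2)))), -13063) = Add(Mul(-1, Pow(3854, Rational(1, 2))), -13063) = Add(-13063, Mul(-1, Pow(3854, Rational(1, 2))))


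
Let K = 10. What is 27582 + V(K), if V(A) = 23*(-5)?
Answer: 27467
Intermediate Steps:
V(A) = -115
27582 + V(K) = 27582 - 115 = 27467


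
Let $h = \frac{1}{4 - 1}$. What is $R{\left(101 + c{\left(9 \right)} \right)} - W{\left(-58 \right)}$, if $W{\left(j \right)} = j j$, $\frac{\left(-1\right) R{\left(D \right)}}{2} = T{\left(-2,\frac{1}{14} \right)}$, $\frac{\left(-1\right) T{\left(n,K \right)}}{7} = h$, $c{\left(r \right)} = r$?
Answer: $- \frac{10078}{3} \approx -3359.3$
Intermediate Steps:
$h = \frac{1}{3} \approx 0.33333$
$T{\left(n,K \right)} = - \frac{7}{3}$ ($T{\left(n,K \right)} = \left(-7\right) \frac{1}{3} = - \frac{7}{3}$)
$R{\left(D \right)} = \frac{14}{3}$ ($R{\left(D \right)} = \left(-2\right) \left(- \frac{7}{3}\right) = \frac{14}{3}$)
$W{\left(j \right)} = j^{2}$
$R{\left(101 + c{\left(9 \right)} \right)} - W{\left(-58 \right)} = \frac{14}{3} - \left(-58\right)^{2} = \frac{14}{3} - 3364 = - \frac{10078}{3}$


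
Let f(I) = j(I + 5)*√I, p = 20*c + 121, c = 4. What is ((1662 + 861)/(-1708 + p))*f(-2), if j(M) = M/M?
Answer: -2523*I*√2/1507 ≈ -2.3677*I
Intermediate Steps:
p = 201 (p = 20*4 + 121 = 80 + 121 = 201)
j(M) = 1
f(I) = √I (f(I) = 1*√I = √I)
((1662 + 861)/(-1708 + p))*f(-2) = ((1662 + 861)/(-1708 + 201))*√(-2) = (2523/(-1507))*(I*√2) = (2523*(-1/1507))*(I*√2) = -2523*I*√2/1507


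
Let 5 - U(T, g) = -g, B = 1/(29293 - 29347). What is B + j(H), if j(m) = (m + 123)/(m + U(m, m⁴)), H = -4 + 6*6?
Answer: -1040243/56625102 ≈ -0.018371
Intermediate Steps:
H = 32 (H = -4 + 36 = 32)
B = -1/54 (B = 1/(-54) = -1/54 ≈ -0.018519)
U(T, g) = 5 + g (U(T, g) = 5 - (-1)*g = 5 + g)
j(m) = (123 + m)/(5 + m + m⁴) (j(m) = (m + 123)/(m + (5 + m⁴)) = (123 + m)/(5 + m + m⁴))
B + j(H) = -1/54 + (123 + 32)/(5 + 32 + 32⁴) = -1/54 + 155/(5 + 32 + 1048576) = -1/54 + 155/1048613 = -1040243/56625102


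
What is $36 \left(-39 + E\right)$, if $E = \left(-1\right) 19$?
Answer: $-2088$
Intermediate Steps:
$E = -19$
$36 \left(-39 + E\right) = 36 \left(-39 - 19\right) = 36 \left(-58\right) = -2088$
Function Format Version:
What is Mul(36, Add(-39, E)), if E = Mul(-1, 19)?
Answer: -2088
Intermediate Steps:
E = -19
Mul(36, Add(-39, E)) = Mul(36, Add(-39, -19)) = Mul(36, -58) = -2088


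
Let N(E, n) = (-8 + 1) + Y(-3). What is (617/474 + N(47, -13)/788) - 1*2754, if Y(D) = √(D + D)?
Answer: -514084585/186756 + I*√6/788 ≈ -2752.7 + 0.0031085*I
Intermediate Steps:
Y(D) = √2*√D (Y(D) = √(2*D) = √2*√D)
N(E, n) = -7 + I*√6 (N(E, n) = (-8 + 1) + √2*√(-3) = -7 + √2*(I*√3) = -7 + I*√6)
(617/474 + N(47, -13)/788) - 1*2754 = (617/474 + (-7 + I*√6)/788) - 1*2754 = (617*(1/474) + (-7 + I*√6)*(1/788)) - 2754 = (617/474 + (-7/788 + I*√6/788)) - 2754 = (241439/186756 + I*√6/788) - 2754 = -514084585/186756 + I*√6/788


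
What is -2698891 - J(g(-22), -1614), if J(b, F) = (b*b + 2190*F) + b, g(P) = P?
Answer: 835307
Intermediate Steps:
J(b, F) = b + b² + 2190*F (J(b, F) = (b² + 2190*F) + b = b + b² + 2190*F)
-2698891 - J(g(-22), -1614) = -2698891 - (-22 + (-22)² + 2190*(-1614)) = -2698891 - (-22 + 484 - 3534660) = -2698891 - 1*(-3534198) = -2698891 + 3534198 = 835307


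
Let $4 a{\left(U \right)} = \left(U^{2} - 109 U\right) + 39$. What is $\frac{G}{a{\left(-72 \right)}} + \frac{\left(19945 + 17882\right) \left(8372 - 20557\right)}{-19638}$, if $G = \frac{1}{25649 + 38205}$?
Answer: $\frac{21372328973413799}{910587476694} \approx 23471.0$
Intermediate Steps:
$G = \frac{1}{63854} \approx 1.5661 \cdot 10^{-5}$
$a{\left(U \right)} = \frac{39}{4} - \frac{109 U}{4} + \frac{U^{2}}{4}$ ($a{\left(U \right)} = \frac{\left(U^{2} - 109 U\right) + 39}{4} = \frac{39 + U^{2} - 109 U}{4} = \frac{39}{4} - \frac{109 U}{4} + \frac{U^{2}}{4}$)
$\frac{G}{a{\left(-72 \right)}} + \frac{\left(19945 + 17882\right) \left(8372 - 20557\right)}{-19638} = \frac{1}{63854 \left(\frac{39}{4} - -1962 + \frac{\left(-72\right)^{2}}{4}\right)} + \frac{\left(19945 + 17882\right) \left(8372 - 20557\right)}{-19638} = \frac{1}{63854 \left(\frac{39}{4} + 1962 + \frac{1}{4} \cdot 5184\right)} + 37827 \left(-12185\right) \left(- \frac{1}{19638}\right) = \frac{1}{63854 \left(\frac{39}{4} + 1962 + 1296\right)} - - \frac{51213555}{2182} = \frac{1}{63854 \cdot \frac{13071}{4}} + \frac{51213555}{2182} = \frac{1}{63854} \cdot \frac{4}{13071} + \frac{51213555}{2182} = \frac{2}{417317817} + \frac{51213555}{2182} = \frac{21372328973413799}{910587476694}$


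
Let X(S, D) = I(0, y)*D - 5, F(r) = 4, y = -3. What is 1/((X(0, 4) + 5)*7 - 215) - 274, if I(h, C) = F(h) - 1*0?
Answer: -28223/103 ≈ -274.01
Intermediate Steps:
I(h, C) = 4 (I(h, C) = 4 - 1*0 = 4 + 0 = 4)
X(S, D) = -5 + 4*D (X(S, D) = 4*D - 5 = -5 + 4*D)
1/((X(0, 4) + 5)*7 - 215) - 274 = 1/(((-5 + 4*4) + 5)*7 - 215) - 274 = 1/(((-5 + 16) + 5)*7 - 215) - 274 = 1/((11 + 5)*7 - 215) - 274 = 1/(16*7 - 215) - 274 = 1/(112 - 215) - 274 = 1/(-103) - 274 = -1/103 - 274 = -28223/103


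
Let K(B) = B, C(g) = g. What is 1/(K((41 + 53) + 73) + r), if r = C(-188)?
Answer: -1/21 ≈ -0.047619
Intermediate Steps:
r = -188
1/(K((41 + 53) + 73) + r) = 1/(((41 + 53) + 73) - 188) = 1/((94 + 73) - 188) = 1/(167 - 188) = 1/(-21) = -1/21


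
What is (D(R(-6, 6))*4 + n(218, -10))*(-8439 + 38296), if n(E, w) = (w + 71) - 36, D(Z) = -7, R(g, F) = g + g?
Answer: -89571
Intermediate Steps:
R(g, F) = 2*g
n(E, w) = 35 + w (n(E, w) = (71 + w) - 36 = 35 + w)
(D(R(-6, 6))*4 + n(218, -10))*(-8439 + 38296) = (-7*4 + (35 - 10))*(-8439 + 38296) = (-28 + 25)*29857 = -3*29857 = -89571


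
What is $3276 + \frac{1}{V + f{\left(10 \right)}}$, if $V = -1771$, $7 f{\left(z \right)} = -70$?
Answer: $\frac{5834555}{1781} \approx 3276.0$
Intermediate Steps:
$f{\left(z \right)} = -10$ ($f{\left(z \right)} = \frac{1}{7} \left(-70\right) = -10$)
$3276 + \frac{1}{V + f{\left(10 \right)}} = 3276 + \frac{1}{-1771 - 10} = 3276 + \frac{1}{-1781} = 3276 - \frac{1}{1781} = \frac{5834555}{1781}$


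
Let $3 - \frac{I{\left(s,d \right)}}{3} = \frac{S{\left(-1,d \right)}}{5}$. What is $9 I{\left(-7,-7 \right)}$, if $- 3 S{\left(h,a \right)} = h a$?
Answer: $\frac{468}{5} \approx 93.6$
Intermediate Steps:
$S{\left(h,a \right)} = - \frac{a h}{3}$ ($S{\left(h,a \right)} = - \frac{h a}{3} = - \frac{a h}{3}$)
$I{\left(s,d \right)} = 9 - \frac{d}{5}$ ($I{\left(s,d \right)} = 9 - 3 \frac{\left(- \frac{1}{3}\right) d \left(-1\right)}{5} = 9 - 3 \frac{d}{3} \cdot \frac{1}{5} = 9 - 3 \frac{d}{15} = 9 - \frac{d}{5}$)
$9 I{\left(-7,-7 \right)} = 9 \left(9 - - \frac{7}{5}\right) = 9 \left(9 + \frac{7}{5}\right) = 9 \cdot \frac{52}{5} = \frac{468}{5}$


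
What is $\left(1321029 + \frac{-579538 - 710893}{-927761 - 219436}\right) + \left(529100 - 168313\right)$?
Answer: $\frac{1929375560183}{1147197} \approx 1.6818 \cdot 10^{6}$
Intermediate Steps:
$\left(1321029 + \frac{-579538 - 710893}{-927761 - 219436}\right) + \left(529100 - 168313\right) = \left(1321029 - \frac{1290431}{-1147197}\right) + \left(529100 - 168313\right) = \left(1321029 - - \frac{1290431}{1147197}\right) + 360787 = \left(1321029 + \frac{1290431}{1147197}\right) + 360787 = \frac{1515481796144}{1147197} + 360787 = \frac{1929375560183}{1147197}$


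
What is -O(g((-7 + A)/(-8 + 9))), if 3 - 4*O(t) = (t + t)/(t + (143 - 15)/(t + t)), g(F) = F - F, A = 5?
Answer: -¾ ≈ -0.75000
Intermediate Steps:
g(F) = 0
O(t) = ¾ - t/(2*(t + 64/t)) (O(t) = ¾ - (t + t)/(4*(t + (143 - 15)/(t + t))) = ¾ - 2*t/(4*(t + 128/((2*t)))) = ¾ - 2*t/(4*(t + 128*(1/(2*t)))) = ¾ - 2*t/(4*(t + 64/t)) = ¾ - t/(2*(t + 64/t)))
-O(g((-7 + A)/(-8 + 9))) = -(192 + 0²)/(4*(64 + 0²)) = -(192 + 0)/(4*(64 + 0)) = -192/(4*64) = -1*¾ = -¾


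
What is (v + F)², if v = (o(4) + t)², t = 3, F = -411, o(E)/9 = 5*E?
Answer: 1094154084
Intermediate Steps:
o(E) = 45*E (o(E) = 9*(5*E) = 45*E)
v = 33489 (v = (45*4 + 3)² = (180 + 3)² = 183² = 33489)
(v + F)² = (33489 - 411)² = 33078² = 1094154084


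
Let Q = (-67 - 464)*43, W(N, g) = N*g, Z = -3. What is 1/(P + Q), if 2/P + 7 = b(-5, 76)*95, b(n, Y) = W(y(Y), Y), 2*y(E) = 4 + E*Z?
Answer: -808647/18463836953 ≈ -4.3796e-5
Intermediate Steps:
y(E) = 2 - 3*E/2 (y(E) = (4 + E*(-3))/2 = (4 - 3*E)/2 = 2 - 3*E/2)
Q = -22833 (Q = -531*43 = -22833)
b(n, Y) = Y*(2 - 3*Y/2) (b(n, Y) = (2 - 3*Y/2)*Y = Y*(2 - 3*Y/2))
P = -2/808647 (P = 2/(-7 + ((1/2)*76*(4 - 3*76))*95) = 2/(-7 + ((1/2)*76*(4 - 228))*95) = 2/(-7 + ((1/2)*76*(-224))*95) = 2/(-7 - 8512*95) = 2/(-7 - 808640) = 2/(-808647) = 2*(-1/808647) = -2/808647 ≈ -2.4733e-6)
1/(P + Q) = 1/(-2/808647 - 22833) = 1/(-18463836953/808647) = -808647/18463836953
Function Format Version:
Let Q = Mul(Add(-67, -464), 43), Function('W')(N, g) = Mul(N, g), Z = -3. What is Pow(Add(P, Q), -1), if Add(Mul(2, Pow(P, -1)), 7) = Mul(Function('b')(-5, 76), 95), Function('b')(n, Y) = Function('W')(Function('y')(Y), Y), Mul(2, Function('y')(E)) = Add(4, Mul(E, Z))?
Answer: Rational(-808647, 18463836953) ≈ -4.3796e-5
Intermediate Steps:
Function('y')(E) = Add(2, Mul(Rational(-3, 2), E)) (Function('y')(E) = Mul(Rational(1, 2), Add(4, Mul(E, -3))) = Mul(Rational(1, 2), Add(4, Mul(-3, E))) = Add(2, Mul(Rational(-3, 2), E)))
Q = -22833 (Q = Mul(-531, 43) = -22833)
Function('b')(n, Y) = Mul(Y, Add(2, Mul(Rational(-3, 2), Y))) (Function('b')(n, Y) = Mul(Add(2, Mul(Rational(-3, 2), Y)), Y) = Mul(Y, Add(2, Mul(Rational(-3, 2), Y))))
P = Rational(-2, 808647) (P = Mul(2, Pow(Add(-7, Mul(Mul(Rational(1, 2), 76, Add(4, Mul(-3, 76))), 95)), -1)) = Mul(2, Pow(Add(-7, Mul(Mul(Rational(1, 2), 76, Add(4, -228)), 95)), -1)) = Mul(2, Pow(Add(-7, Mul(Mul(Rational(1, 2), 76, -224), 95)), -1)) = Mul(2, Pow(Add(-7, Mul(-8512, 95)), -1)) = Mul(2, Pow(Add(-7, -808640), -1)) = Mul(2, Pow(-808647, -1)) = Mul(2, Rational(-1, 808647)) = Rational(-2, 808647) ≈ -2.4733e-6)
Pow(Add(P, Q), -1) = Pow(Add(Rational(-2, 808647), -22833), -1) = Pow(Rational(-18463836953, 808647), -1) = Rational(-808647, 18463836953)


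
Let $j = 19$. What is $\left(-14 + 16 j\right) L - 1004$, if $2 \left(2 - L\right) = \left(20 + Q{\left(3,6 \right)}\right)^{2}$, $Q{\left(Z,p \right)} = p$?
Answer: $-98444$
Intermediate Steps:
$L = -336$ ($L = 2 - \frac{\left(20 + 6\right)^{2}}{2} = 2 - \frac{26^{2}}{2} = 2 - 338 = -336$)
$\left(-14 + 16 j\right) L - 1004 = \left(-14 + 16 \cdot 19\right) \left(-336\right) - 1004 = \left(-14 + 304\right) \left(-336\right) - 1004 = 290 \left(-336\right) - 1004 = -97440 - 1004 = -98444$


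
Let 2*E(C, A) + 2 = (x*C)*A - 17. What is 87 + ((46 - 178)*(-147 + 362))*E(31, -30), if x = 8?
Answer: 105843297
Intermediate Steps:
E(C, A) = -19/2 + 4*A*C (E(C, A) = -1 + ((8*C)*A - 17)/2 = -1 + (8*A*C - 17)/2 = -1 + (-17 + 8*A*C)/2 = -1 + (-17/2 + 4*A*C) = -19/2 + 4*A*C)
87 + ((46 - 178)*(-147 + 362))*E(31, -30) = 87 + ((46 - 178)*(-147 + 362))*(-19/2 + 4*(-30)*31) = 87 + (-132*215)*(-19/2 - 3720) = 87 - 28380*(-7459/2) = 87 + 105843210 = 105843297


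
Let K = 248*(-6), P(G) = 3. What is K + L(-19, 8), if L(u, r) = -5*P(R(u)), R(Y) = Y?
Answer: -1503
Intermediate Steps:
L(u, r) = -15 (L(u, r) = -5*3 = -15)
K = -1488
K + L(-19, 8) = -1488 - 15 = -1503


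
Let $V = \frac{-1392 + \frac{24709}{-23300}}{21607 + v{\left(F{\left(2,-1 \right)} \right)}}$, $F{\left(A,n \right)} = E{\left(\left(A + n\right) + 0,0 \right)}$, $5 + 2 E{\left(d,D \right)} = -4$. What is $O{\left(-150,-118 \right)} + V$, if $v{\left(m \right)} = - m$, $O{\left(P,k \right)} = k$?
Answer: $- \frac{59451116409}{503547950} \approx -118.06$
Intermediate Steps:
$E{\left(d,D \right)} = - \frac{9}{2}$ ($E{\left(d,D \right)} = - \frac{5}{2} + \frac{1}{2} \left(-4\right) = - \frac{5}{2} - 2 = - \frac{9}{2}$)
$F{\left(A,n \right)} = - \frac{9}{2}$
$V = - \frac{32458309}{503547950}$ ($V = \frac{-1392 + \frac{24709}{-23300}}{21607 - - \frac{9}{2}} = \frac{-1392 + 24709 \left(- \frac{1}{23300}\right)}{21607 + \frac{9}{2}} = \frac{-1392 - \frac{24709}{23300}}{\frac{43223}{2}} = \left(- \frac{32458309}{23300}\right) \frac{2}{43223} = - \frac{32458309}{503547950} \approx -0.064459$)
$O{\left(-150,-118 \right)} + V = -118 - \frac{32458309}{503547950} = - \frac{59451116409}{503547950}$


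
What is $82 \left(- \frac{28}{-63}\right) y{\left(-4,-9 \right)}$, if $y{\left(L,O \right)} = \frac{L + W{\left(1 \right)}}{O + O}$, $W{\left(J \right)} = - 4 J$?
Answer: $\frac{1312}{81} \approx 16.198$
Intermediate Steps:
$y{\left(L,O \right)} = \frac{-4 + L}{2 O}$ ($y{\left(L,O \right)} = \frac{L - 4}{O + O} = \frac{L - 4}{2 O} = \left(-4 + L\right) \frac{1}{2 O} = \frac{-4 + L}{2 O}$)
$82 \left(- \frac{28}{-63}\right) y{\left(-4,-9 \right)} = 82 \left(- \frac{28}{-63}\right) \frac{-4 - 4}{2 \left(-9\right)} = 82 \left(\left(-28\right) \left(- \frac{1}{63}\right)\right) \frac{1}{2} \left(- \frac{1}{9}\right) \left(-8\right) = 82 \cdot \frac{4}{9} \cdot \frac{4}{9} = \frac{328}{9} \cdot \frac{4}{9} = \frac{1312}{81}$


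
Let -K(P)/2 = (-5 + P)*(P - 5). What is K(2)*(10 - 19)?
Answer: 162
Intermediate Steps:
K(P) = -2*(-5 + P)² (K(P) = -2*(-5 + P)*(P - 5) = -2*(-5 + P)*(-5 + P) = -2*(-5 + P)²)
K(2)*(10 - 19) = (-2*(-5 + 2)²)*(10 - 19) = -2*(-3)²*(-9) = -2*9*(-9) = -18*(-9) = 162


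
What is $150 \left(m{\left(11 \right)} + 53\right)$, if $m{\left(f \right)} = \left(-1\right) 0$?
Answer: $7950$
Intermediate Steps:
$m{\left(f \right)} = 0$
$150 \left(m{\left(11 \right)} + 53\right) = 150 \left(0 + 53\right) = 150 \cdot 53 = 7950$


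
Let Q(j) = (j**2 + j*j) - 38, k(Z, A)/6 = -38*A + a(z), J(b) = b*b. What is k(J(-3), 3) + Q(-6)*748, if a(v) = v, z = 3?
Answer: 24766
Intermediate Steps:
J(b) = b**2
k(Z, A) = 18 - 228*A (k(Z, A) = 6*(-38*A + 3) = 6*(3 - 38*A) = 18 - 228*A)
Q(j) = -38 + 2*j**2 (Q(j) = (j**2 + j**2) - 38 = 2*j**2 - 38 = -38 + 2*j**2)
k(J(-3), 3) + Q(-6)*748 = (18 - 228*3) + (-38 + 2*(-6)**2)*748 = (18 - 684) + (-38 + 2*36)*748 = -666 + (-38 + 72)*748 = -666 + 34*748 = -666 + 25432 = 24766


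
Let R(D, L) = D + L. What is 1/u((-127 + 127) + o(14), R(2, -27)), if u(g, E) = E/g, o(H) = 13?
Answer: -13/25 ≈ -0.52000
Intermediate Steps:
1/u((-127 + 127) + o(14), R(2, -27)) = 1/((2 - 27)/((-127 + 127) + 13)) = 1/(-25/(0 + 13)) = 1/(-25/13) = -13/25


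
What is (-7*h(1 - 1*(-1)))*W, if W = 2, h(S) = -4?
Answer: 56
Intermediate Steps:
(-7*h(1 - 1*(-1)))*W = -7*(-4)*2 = 28*2 = 56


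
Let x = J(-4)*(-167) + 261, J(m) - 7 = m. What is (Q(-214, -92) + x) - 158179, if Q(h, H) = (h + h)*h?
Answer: -66827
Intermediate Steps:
J(m) = 7 + m
Q(h, H) = 2*h**2 (Q(h, H) = (2*h)*h = 2*h**2)
x = -240 (x = (7 - 4)*(-167) + 261 = 3*(-167) + 261 = -501 + 261 = -240)
(Q(-214, -92) + x) - 158179 = (2*(-214)**2 - 240) - 158179 = (2*45796 - 240) - 158179 = (91592 - 240) - 158179 = 91352 - 158179 = -66827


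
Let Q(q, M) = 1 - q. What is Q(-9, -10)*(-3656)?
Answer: -36560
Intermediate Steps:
Q(-9, -10)*(-3656) = (1 - 1*(-9))*(-3656) = (1 + 9)*(-3656) = 10*(-3656) = -36560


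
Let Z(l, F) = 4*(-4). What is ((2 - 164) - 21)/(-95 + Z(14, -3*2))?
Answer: 61/37 ≈ 1.6486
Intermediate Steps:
Z(l, F) = -16
((2 - 164) - 21)/(-95 + Z(14, -3*2)) = ((2 - 164) - 21)/(-95 - 16) = (-162 - 21)/(-111) = -183*(-1/111) = 61/37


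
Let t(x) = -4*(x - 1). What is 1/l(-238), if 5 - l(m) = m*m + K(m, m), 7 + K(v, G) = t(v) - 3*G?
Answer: -1/58302 ≈ -1.7152e-5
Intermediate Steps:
t(x) = 4 - 4*x (t(x) = -4*(-1 + x) = 4 - 4*x)
K(v, G) = -3 - 4*v - 3*G (K(v, G) = -7 + ((4 - 4*v) - 3*G) = -7 + (4 - 4*v - 3*G) = -3 - 4*v - 3*G)
l(m) = 8 - m² + 7*m (l(m) = 5 - (m*m + (-3 - 4*m - 3*m)) = 5 - (m² + (-3 - 7*m)) = 5 - (-3 + m² - 7*m) = 5 + (3 - m² + 7*m) = 8 - m² + 7*m)
1/l(-238) = 1/(8 - 1*(-238)² + 7*(-238)) = 1/(8 - 1*56644 - 1666) = 1/(8 - 56644 - 1666) = 1/(-58302) = -1/58302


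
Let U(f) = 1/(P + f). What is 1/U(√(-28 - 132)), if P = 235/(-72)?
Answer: -235/72 + 4*I*√10 ≈ -3.2639 + 12.649*I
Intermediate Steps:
P = -235/72 (P = 235*(-1/72) = -235/72 ≈ -3.2639)
U(f) = 1/(-235/72 + f)
1/U(√(-28 - 132)) = 1/(72/(-235 + 72*√(-28 - 132))) = 1/(72/(-235 + 72*√(-160))) = 1/(72/(-235 + 72*(4*I*√10))) = 1/(72/(-235 + 288*I*√10)) = -235/72 + 4*I*√10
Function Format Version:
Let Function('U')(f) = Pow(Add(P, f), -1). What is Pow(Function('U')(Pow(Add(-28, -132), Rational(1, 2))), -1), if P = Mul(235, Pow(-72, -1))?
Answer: Add(Rational(-235, 72), Mul(4, I, Pow(10, Rational(1, 2)))) ≈ Add(-3.2639, Mul(12.649, I))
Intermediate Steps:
P = Rational(-235, 72) (P = Mul(235, Rational(-1, 72)) = Rational(-235, 72) ≈ -3.2639)
Function('U')(f) = Pow(Add(Rational(-235, 72), f), -1)
Pow(Function('U')(Pow(Add(-28, -132), Rational(1, 2))), -1) = Pow(Mul(72, Pow(Add(-235, Mul(72, Pow(Add(-28, -132), Rational(1, 2)))), -1)), -1) = Pow(Mul(72, Pow(Add(-235, Mul(72, Pow(-160, Rational(1, 2)))), -1)), -1) = Pow(Mul(72, Pow(Add(-235, Mul(72, Mul(4, I, Pow(10, Rational(1, 2))))), -1)), -1) = Pow(Mul(72, Pow(Add(-235, Mul(288, I, Pow(10, Rational(1, 2)))), -1)), -1) = Add(Rational(-235, 72), Mul(4, I, Pow(10, Rational(1, 2))))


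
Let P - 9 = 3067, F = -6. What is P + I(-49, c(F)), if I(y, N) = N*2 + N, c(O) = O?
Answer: 3058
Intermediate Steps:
P = 3076 (P = 9 + 3067 = 3076)
I(y, N) = 3*N (I(y, N) = 2*N + N = 3*N)
P + I(-49, c(F)) = 3076 + 3*(-6) = 3076 - 18 = 3058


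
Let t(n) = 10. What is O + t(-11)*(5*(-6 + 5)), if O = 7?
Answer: -43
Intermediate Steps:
O + t(-11)*(5*(-6 + 5)) = 7 + 10*(5*(-6 + 5)) = 7 + 10*(5*(-1)) = 7 + 10*(-5) = 7 - 50 = -43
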